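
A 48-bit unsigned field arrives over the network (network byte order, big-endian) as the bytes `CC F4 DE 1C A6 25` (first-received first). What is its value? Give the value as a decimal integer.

225352070506021

Big-endian: lowest address holds the most-significant byte.
The bytes are already most-significant first: 0xCCF4DE1CA625.
0xCCF4DE1CA625 = 225352070506021.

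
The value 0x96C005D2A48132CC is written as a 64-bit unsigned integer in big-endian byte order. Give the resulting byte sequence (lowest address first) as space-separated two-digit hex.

96 C0 05 D2 A4 81 32 CC

Split into bytes (most-significant first): 96 C0 05 D2 A4 81 32 CC.
Big-endian stores the most-significant byte at the lowest address.
So the memory order matches the most-significant-first order: 96 C0 05 D2 A4 81 32 CC.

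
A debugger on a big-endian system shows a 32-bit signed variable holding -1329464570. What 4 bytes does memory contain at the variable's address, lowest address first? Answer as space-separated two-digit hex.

Two's complement of -1329464570 in 32 bits: 1329464570 = 0x4F3E04FA; invert → 0xB0C1FB05; add 1 → 0xB0C1FB06.
Split into bytes (most-significant first): B0 C1 FB 06.
Big-endian stores the most-significant byte at the lowest address.
So the memory order matches the most-significant-first order: B0 C1 FB 06.

B0 C1 FB 06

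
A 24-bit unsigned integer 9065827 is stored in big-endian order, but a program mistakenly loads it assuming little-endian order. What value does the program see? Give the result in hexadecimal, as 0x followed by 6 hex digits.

0x63558A

9065827 in 24-bit hexadecimal is 0x8A5563.
Stored big-endian, the bytes at ascending addresses are 8A 55 63.
Read back as little-endian, the first byte is least significant, giving 0x63558A.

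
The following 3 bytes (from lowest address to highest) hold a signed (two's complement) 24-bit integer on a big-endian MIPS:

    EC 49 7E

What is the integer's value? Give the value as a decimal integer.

In big-endian order the high byte comes first in memory.
The bytes are already most-significant first: 0xEC497E.
Top bit is set, so as a signed 24-bit value this is 0xEC497E − 2^24 = -1291906.

-1291906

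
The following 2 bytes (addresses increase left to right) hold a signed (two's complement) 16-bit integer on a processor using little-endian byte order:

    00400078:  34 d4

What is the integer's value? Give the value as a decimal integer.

In little-endian order the low byte comes first in memory.
Reassemble most-significant byte first: D4 34 → 0xD434.
Top bit is set, so as a signed 16-bit value this is 0xD434 − 2^16 = -11212.

-11212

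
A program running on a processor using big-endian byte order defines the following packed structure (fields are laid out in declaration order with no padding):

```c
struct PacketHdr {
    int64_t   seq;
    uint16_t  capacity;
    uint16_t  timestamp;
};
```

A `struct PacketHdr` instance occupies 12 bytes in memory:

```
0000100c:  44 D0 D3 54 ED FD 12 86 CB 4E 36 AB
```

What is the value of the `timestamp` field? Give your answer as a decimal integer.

`timestamp` follows `seq` (8 B), `capacity` (2 B), so it starts at offset 8 + 2 = 10 and occupies 2 bytes.
Bytes at offsets 10..11: 36 AB.
Big-endian stores the most-significant byte at the lowest address.
The bytes are already most-significant first: 0x36AB.
0x36AB = 13995.

13995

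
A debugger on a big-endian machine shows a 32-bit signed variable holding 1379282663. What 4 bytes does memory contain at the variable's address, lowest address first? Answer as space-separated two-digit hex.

1379282663 in hexadecimal, padded to 32 bits, is 0x52362EE7.
Split into bytes (most-significant first): 52 36 2E E7.
Big-endian: lowest address holds the most-significant byte.
So the memory order matches the most-significant-first order: 52 36 2E E7.

52 36 2E E7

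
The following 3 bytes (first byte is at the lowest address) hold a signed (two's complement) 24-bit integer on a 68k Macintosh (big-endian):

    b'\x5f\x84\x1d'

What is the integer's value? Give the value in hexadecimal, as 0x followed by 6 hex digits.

0x5F841D

Big-endian: lowest address holds the most-significant byte.
The bytes are already most-significant first: 0x5F841D.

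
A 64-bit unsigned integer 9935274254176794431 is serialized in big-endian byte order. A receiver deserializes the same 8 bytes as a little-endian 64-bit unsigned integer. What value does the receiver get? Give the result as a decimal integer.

9935274254176794431 in 64-bit hexadecimal is 0x89E12F4B7A4AB73F.
Stored big-endian, the bytes at ascending addresses are 89 E1 2F 4B 7A 4A B7 3F.
Read back as little-endian, the first byte is least significant, giving 0x3FB74A7A4B2FE189.
0x3FB74A7A4B2FE189 = 4591220234235404681.

4591220234235404681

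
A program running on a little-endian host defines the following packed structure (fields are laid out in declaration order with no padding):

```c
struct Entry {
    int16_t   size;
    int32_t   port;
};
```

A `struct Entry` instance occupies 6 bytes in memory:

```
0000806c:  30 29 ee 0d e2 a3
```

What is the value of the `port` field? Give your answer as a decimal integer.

`port` follows `size` (2 bytes), so it starts at byte offset 2 and occupies 4 bytes.
Bytes at offsets 2..5: EE 0D E2 A3.
Little-endian stores the least-significant byte at the lowest address.
Reassemble most-significant byte first: A3 E2 0D EE → 0xA3E20DEE.
Top bit is set, so as a signed 32-bit value this is 0xA3E20DEE − 2^32 = -1545466386.

-1545466386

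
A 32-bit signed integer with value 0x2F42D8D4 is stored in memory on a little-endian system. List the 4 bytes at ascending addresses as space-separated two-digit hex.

D4 D8 42 2F

Split into bytes (most-significant first): 2F 42 D8 D4.
Little-endian: lowest address holds the least-significant byte.
So at ascending addresses the bytes are D4 D8 42 2F.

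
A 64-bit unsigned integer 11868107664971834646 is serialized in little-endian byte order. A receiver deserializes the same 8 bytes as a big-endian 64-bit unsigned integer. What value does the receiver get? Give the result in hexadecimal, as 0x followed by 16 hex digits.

0x16A5BC960AFDB3A4

11868107664971834646 in 64-bit hexadecimal is 0xA4B3FD0A96BCA516.
Stored little-endian, the bytes at ascending addresses are 16 A5 BC 96 0A FD B3 A4.
Read back as big-endian, the last byte is least significant, giving 0x16A5BC960AFDB3A4.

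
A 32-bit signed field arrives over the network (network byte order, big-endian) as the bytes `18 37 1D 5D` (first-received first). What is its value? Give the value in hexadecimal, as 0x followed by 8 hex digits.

Big-endian: lowest address holds the most-significant byte.
The bytes are already most-significant first: 0x18371D5D.

0x18371D5D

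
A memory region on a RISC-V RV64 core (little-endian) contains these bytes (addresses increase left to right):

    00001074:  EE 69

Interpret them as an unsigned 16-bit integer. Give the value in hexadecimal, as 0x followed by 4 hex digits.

0x69EE

Little-endian: lowest address holds the least-significant byte.
Reassemble most-significant byte first: 69 EE → 0x69EE.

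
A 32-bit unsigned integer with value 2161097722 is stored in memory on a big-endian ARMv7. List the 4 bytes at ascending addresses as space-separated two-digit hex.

2161097722 in hexadecimal, padded to 32 bits, is 0x80CFBBFA.
Split into bytes (most-significant first): 80 CF BB FA.
In big-endian order the high byte comes first in memory.
So the memory order matches the most-significant-first order: 80 CF BB FA.

80 CF BB FA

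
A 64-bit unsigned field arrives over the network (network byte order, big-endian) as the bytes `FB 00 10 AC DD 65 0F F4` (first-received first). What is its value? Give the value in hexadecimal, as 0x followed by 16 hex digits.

0xFB0010ACDD650FF4

Big-endian stores the most-significant byte at the lowest address.
The bytes are already most-significant first: 0xFB0010ACDD650FF4.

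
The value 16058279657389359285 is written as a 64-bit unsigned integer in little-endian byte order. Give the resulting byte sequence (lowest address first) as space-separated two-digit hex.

B5 00 93 9A 44 78 DA DE

16058279657389359285 in hexadecimal, padded to 64 bits, is 0xDEDA78449A9300B5.
Split into bytes (most-significant first): DE DA 78 44 9A 93 00 B5.
Little-endian: lowest address holds the least-significant byte.
So at ascending addresses the bytes are B5 00 93 9A 44 78 DA DE.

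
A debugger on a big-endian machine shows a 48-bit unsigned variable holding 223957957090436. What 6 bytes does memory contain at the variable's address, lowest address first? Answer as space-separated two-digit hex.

223957957090436 in hexadecimal, padded to 48 bits, is 0xCBB0467A1C84.
Split into bytes (most-significant first): CB B0 46 7A 1C 84.
Big-endian: lowest address holds the most-significant byte.
So the memory order matches the most-significant-first order: CB B0 46 7A 1C 84.

CB B0 46 7A 1C 84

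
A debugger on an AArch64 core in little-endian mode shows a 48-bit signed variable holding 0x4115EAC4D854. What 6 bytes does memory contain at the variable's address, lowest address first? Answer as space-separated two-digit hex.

54 D8 C4 EA 15 41

Split into bytes (most-significant first): 41 15 EA C4 D8 54.
In little-endian order the low byte comes first in memory.
So at ascending addresses the bytes are 54 D8 C4 EA 15 41.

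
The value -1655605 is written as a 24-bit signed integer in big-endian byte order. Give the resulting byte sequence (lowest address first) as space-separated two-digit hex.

Two's complement of -1655605 in 24 bits: 1655605 = 0x194335; invert → 0xE6BCCA; add 1 → 0xE6BCCB.
Split into bytes (most-significant first): E6 BC CB.
In big-endian order the high byte comes first in memory.
So the memory order matches the most-significant-first order: E6 BC CB.

E6 BC CB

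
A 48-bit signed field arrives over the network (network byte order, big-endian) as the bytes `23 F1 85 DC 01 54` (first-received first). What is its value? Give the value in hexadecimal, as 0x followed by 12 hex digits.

0x23F185DC0154

Big-endian stores the most-significant byte at the lowest address.
The bytes are already most-significant first: 0x23F185DC0154.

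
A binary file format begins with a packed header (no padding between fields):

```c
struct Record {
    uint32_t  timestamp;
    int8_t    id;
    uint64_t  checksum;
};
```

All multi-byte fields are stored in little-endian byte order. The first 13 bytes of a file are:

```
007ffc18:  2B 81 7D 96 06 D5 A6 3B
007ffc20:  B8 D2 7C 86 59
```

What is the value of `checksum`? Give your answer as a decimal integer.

6450980760730707669

`checksum` follows `timestamp` (4 B), `id` (1 B), so it starts at offset 4 + 1 = 5 and occupies 8 bytes.
Bytes at offsets 5..12: D5 A6 3B B8 D2 7C 86 59.
In little-endian order the low byte comes first in memory.
Reassemble most-significant byte first: 59 86 7C D2 B8 3B A6 D5 → 0x59867CD2B83BA6D5.
0x59867CD2B83BA6D5 = 6450980760730707669.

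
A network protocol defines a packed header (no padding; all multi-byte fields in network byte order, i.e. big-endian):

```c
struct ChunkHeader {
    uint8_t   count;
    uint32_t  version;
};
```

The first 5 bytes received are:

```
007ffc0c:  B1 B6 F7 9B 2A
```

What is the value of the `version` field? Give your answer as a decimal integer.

`version` follows `count` (1 byte), so it starts at byte offset 1 and occupies 4 bytes.
Bytes at offsets 1..4: B6 F7 9B 2A.
Big-endian stores the most-significant byte at the lowest address.
The bytes are already most-significant first: 0xB6F79B2A.
0xB6F79B2A = 3069680426.

3069680426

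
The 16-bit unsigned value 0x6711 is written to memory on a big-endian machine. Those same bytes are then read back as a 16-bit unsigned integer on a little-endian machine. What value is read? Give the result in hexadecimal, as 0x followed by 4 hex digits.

Stored big-endian, the bytes at ascending addresses are 67 11.
Read back as little-endian, the first byte is least significant, giving 0x1167.

0x1167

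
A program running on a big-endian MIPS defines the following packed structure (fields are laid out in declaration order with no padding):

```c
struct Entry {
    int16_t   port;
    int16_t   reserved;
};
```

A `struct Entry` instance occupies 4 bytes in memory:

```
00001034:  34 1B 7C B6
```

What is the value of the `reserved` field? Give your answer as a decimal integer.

31926

`reserved` follows `port` (2 bytes), so it starts at byte offset 2 and occupies 2 bytes.
Bytes at offsets 2..3: 7C B6.
Big-endian stores the most-significant byte at the lowest address.
The bytes are already most-significant first: 0x7CB6.
0x7CB6 = 31926.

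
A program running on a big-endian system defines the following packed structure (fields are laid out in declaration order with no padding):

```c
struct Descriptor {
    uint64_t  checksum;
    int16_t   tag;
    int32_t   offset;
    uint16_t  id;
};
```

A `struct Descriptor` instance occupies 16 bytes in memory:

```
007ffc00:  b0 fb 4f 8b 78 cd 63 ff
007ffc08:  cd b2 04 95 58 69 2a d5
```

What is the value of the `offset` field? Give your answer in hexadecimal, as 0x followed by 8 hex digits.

`offset` follows `checksum` (8 B), `tag` (2 B), so it starts at offset 8 + 2 = 10 and occupies 4 bytes.
Bytes at offsets 10..13: 04 95 58 69.
Big-endian: lowest address holds the most-significant byte.
The bytes are already most-significant first: 0x04955869.

0x04955869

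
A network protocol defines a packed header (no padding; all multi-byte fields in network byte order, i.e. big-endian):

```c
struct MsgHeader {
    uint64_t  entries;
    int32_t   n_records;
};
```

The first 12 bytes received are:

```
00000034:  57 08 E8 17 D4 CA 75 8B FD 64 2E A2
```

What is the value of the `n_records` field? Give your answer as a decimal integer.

-43766110

`n_records` follows `entries` (8 bytes), so it starts at byte offset 8 and occupies 4 bytes.
Bytes at offsets 8..11: FD 64 2E A2.
Big-endian: lowest address holds the most-significant byte.
The bytes are already most-significant first: 0xFD642EA2.
Top bit is set, so as a signed 32-bit value this is 0xFD642EA2 − 2^32 = -43766110.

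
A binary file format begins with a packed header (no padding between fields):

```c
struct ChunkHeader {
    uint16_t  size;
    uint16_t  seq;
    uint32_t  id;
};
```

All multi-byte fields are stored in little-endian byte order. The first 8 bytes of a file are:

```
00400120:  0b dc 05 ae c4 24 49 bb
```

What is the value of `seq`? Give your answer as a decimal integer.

44549

`seq` follows `size` (2 bytes), so it starts at byte offset 2 and occupies 2 bytes.
Bytes at offsets 2..3: 05 AE.
In little-endian order the low byte comes first in memory.
Reassemble most-significant byte first: AE 05 → 0xAE05.
0xAE05 = 44549.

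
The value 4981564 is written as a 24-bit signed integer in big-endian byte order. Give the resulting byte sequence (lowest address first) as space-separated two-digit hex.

4C 03 3C

4981564 in hexadecimal, padded to 24 bits, is 0x4C033C.
Split into bytes (most-significant first): 4C 03 3C.
Big-endian stores the most-significant byte at the lowest address.
So the memory order matches the most-significant-first order: 4C 03 3C.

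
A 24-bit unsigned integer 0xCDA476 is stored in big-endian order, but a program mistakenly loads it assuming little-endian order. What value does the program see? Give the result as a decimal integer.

7775437

Stored big-endian, the bytes at ascending addresses are CD A4 76.
Read back as little-endian, the first byte is least significant, giving 0x76A4CD.
0x76A4CD = 7775437.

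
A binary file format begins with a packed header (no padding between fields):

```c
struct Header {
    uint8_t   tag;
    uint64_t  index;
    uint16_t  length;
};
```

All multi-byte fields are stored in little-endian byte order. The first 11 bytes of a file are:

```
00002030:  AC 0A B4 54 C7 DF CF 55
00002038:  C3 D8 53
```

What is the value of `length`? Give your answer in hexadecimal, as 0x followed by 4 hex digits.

`length` follows `tag` (1 B), `index` (8 B), so it starts at offset 1 + 8 = 9 and occupies 2 bytes.
Bytes at offsets 9..10: D8 53.
Little-endian stores the least-significant byte at the lowest address.
Reassemble most-significant byte first: 53 D8 → 0x53D8.

0x53D8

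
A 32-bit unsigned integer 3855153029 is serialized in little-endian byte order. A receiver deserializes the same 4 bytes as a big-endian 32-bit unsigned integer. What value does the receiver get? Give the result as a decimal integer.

2247608549

3855153029 in 32-bit hexadecimal is 0xE5C8F785.
Stored little-endian, the bytes at ascending addresses are 85 F7 C8 E5.
Read back as big-endian, the last byte is least significant, giving 0x85F7C8E5.
0x85F7C8E5 = 2247608549.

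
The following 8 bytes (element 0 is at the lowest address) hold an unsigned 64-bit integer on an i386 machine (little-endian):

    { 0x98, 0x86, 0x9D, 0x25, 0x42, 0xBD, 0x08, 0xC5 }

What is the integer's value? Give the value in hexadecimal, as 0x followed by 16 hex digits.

0xC508BD42259D8698

Little-endian: lowest address holds the least-significant byte.
Reassemble most-significant byte first: C5 08 BD 42 25 9D 86 98 → 0xC508BD42259D8698.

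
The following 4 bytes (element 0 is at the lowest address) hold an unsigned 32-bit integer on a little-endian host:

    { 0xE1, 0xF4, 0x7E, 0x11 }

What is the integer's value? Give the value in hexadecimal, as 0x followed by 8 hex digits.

0x117EF4E1

Little-endian stores the least-significant byte at the lowest address.
Reassemble most-significant byte first: 11 7E F4 E1 → 0x117EF4E1.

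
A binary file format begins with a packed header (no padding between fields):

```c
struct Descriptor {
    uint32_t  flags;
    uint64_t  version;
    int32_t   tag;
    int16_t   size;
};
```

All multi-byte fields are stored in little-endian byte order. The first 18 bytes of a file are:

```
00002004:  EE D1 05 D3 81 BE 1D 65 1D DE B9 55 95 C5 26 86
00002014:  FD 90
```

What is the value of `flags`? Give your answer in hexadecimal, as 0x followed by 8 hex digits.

`flags` is the first field, at byte offset 0, occupying 4 bytes.
Bytes at offsets 0..3: EE D1 05 D3.
Little-endian: lowest address holds the least-significant byte.
Reassemble most-significant byte first: D3 05 D1 EE → 0xD305D1EE.

0xD305D1EE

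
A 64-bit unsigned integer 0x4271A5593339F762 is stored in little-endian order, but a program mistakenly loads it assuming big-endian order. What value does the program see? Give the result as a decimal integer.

7131231427674599746

Stored little-endian, the bytes at ascending addresses are 62 F7 39 33 59 A5 71 42.
Read back as big-endian, the last byte is least significant, giving 0x62F7393359A57142.
0x62F7393359A57142 = 7131231427674599746.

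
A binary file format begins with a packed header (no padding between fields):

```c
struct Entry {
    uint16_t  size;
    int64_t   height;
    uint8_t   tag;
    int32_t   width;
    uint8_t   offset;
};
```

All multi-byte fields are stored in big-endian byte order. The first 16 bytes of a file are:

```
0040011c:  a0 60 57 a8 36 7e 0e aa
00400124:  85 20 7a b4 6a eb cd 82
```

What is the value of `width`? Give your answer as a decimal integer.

`width` follows `size` (2 B), `height` (8 B), `tag` (1 B), so it starts at offset 2 + 8 + 1 = 11 and occupies 4 bytes.
Bytes at offsets 11..14: B4 6A EB CD.
Big-endian stores the most-significant byte at the lowest address.
The bytes are already most-significant first: 0xB46AEBCD.
Top bit is set, so as a signed 32-bit value this is 0xB46AEBCD − 2^32 = -1268061235.

-1268061235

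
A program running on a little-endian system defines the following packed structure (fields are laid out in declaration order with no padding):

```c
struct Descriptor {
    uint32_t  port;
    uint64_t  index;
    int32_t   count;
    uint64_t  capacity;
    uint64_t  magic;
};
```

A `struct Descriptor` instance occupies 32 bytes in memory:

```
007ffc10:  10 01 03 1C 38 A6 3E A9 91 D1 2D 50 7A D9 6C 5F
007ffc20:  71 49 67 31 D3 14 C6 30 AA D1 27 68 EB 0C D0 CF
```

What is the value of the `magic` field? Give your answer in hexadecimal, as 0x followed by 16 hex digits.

0xCFD00CEB6827D1AA

`magic` follows `port` (4 B), `index` (8 B), `count` (4 B), `capacity` (8 B), so it starts at offset 4 + 8 + 4 + 8 = 24 and occupies 8 bytes.
Bytes at offsets 24..31: AA D1 27 68 EB 0C D0 CF.
Little-endian stores the least-significant byte at the lowest address.
Reassemble most-significant byte first: CF D0 0C EB 68 27 D1 AA → 0xCFD00CEB6827D1AA.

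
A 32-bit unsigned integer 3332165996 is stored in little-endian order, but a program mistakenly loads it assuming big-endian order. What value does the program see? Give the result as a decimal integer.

3332165996 in 32-bit hexadecimal is 0xC69CD16C.
Stored little-endian, the bytes at ascending addresses are 6C D1 9C C6.
Read back as big-endian, the last byte is least significant, giving 0x6CD19CC6.
0x6CD19CC6 = 1825676486.

1825676486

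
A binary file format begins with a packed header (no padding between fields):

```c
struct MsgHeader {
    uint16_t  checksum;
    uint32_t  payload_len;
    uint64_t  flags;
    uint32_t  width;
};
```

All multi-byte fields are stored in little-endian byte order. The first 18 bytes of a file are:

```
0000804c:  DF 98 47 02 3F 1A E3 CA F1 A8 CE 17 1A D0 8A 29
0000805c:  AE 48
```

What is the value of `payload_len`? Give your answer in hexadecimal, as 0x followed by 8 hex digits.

0x1A3F0247

`payload_len` follows `checksum` (2 bytes), so it starts at byte offset 2 and occupies 4 bytes.
Bytes at offsets 2..5: 47 02 3F 1A.
Little-endian: lowest address holds the least-significant byte.
Reassemble most-significant byte first: 1A 3F 02 47 → 0x1A3F0247.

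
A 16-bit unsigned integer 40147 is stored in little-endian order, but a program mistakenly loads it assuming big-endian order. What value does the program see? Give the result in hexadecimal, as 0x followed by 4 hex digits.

40147 in 16-bit hexadecimal is 0x9CD3.
Stored little-endian, the bytes at ascending addresses are D3 9C.
Read back as big-endian, the last byte is least significant, giving 0xD39C.

0xD39C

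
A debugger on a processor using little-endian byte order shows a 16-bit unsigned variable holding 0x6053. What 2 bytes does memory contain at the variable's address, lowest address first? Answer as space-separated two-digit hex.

53 60

Split into bytes (most-significant first): 60 53.
Little-endian stores the least-significant byte at the lowest address.
So at ascending addresses the bytes are 53 60.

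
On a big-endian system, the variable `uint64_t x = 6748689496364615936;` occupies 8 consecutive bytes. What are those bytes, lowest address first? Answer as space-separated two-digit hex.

6748689496364615936 in hexadecimal, padded to 64 bits, is 0x5DA8295742390900.
Split into bytes (most-significant first): 5D A8 29 57 42 39 09 00.
In big-endian order the high byte comes first in memory.
So the memory order matches the most-significant-first order: 5D A8 29 57 42 39 09 00.

5D A8 29 57 42 39 09 00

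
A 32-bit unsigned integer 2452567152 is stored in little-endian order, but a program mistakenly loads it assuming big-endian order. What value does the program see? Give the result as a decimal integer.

2452567152 in 32-bit hexadecimal is 0x922F3470.
Stored little-endian, the bytes at ascending addresses are 70 34 2F 92.
Read back as big-endian, the last byte is least significant, giving 0x70342F92.
0x70342F92 = 1882468242.

1882468242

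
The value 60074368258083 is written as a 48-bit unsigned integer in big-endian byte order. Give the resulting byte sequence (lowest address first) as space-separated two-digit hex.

60074368258083 in hexadecimal, padded to 48 bits, is 0x36A327615023.
Split into bytes (most-significant first): 36 A3 27 61 50 23.
Big-endian: lowest address holds the most-significant byte.
So the memory order matches the most-significant-first order: 36 A3 27 61 50 23.

36 A3 27 61 50 23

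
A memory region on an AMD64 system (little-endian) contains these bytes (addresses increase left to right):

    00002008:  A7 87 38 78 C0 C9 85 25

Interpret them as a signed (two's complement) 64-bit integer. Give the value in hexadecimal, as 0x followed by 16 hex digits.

Little-endian stores the least-significant byte at the lowest address.
Reassemble most-significant byte first: 25 85 C9 C0 78 38 87 A7 → 0x2585C9C0783887A7.

0x2585C9C0783887A7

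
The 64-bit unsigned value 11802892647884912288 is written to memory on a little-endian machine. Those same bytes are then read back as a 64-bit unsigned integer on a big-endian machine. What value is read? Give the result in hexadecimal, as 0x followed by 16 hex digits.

0xA0F63F2F544CCCA3

11802892647884912288 in 64-bit hexadecimal is 0xA3CC4C542F3FF6A0.
Stored little-endian, the bytes at ascending addresses are A0 F6 3F 2F 54 4C CC A3.
Read back as big-endian, the last byte is least significant, giving 0xA0F63F2F544CCCA3.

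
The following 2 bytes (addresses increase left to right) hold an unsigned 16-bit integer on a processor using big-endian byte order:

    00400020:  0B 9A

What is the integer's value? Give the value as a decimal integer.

Big-endian: lowest address holds the most-significant byte.
The bytes are already most-significant first: 0x0B9A.
0x0B9A = 2970.

2970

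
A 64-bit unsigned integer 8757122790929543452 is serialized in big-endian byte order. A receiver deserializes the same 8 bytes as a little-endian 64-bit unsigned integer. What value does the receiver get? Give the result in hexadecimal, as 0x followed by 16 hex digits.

8757122790929543452 in 64-bit hexadecimal is 0x79878CC7F7D5311C.
Stored big-endian, the bytes at ascending addresses are 79 87 8C C7 F7 D5 31 1C.
Read back as little-endian, the first byte is least significant, giving 0x1C31D5F7C78C8779.

0x1C31D5F7C78C8779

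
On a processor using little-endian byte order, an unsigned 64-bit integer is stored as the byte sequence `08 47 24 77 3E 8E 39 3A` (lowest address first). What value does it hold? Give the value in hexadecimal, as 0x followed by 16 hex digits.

0x3A398E3E77244708

Little-endian stores the least-significant byte at the lowest address.
Reassemble most-significant byte first: 3A 39 8E 3E 77 24 47 08 → 0x3A398E3E77244708.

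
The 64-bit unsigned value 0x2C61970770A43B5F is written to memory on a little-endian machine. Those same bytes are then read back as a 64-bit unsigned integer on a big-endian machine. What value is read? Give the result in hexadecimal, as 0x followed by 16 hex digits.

0x5F3BA4700797612C

Stored little-endian, the bytes at ascending addresses are 5F 3B A4 70 07 97 61 2C.
Read back as big-endian, the last byte is least significant, giving 0x5F3BA4700797612C.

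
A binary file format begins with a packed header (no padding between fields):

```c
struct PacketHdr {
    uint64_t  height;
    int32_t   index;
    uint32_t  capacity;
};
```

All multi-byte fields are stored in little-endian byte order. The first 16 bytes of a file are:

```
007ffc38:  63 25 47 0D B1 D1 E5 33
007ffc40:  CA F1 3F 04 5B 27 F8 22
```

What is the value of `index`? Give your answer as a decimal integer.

`index` follows `height` (8 bytes), so it starts at byte offset 8 and occupies 4 bytes.
Bytes at offsets 8..11: CA F1 3F 04.
Little-endian: lowest address holds the least-significant byte.
Reassemble most-significant byte first: 04 3F F1 CA → 0x043FF1CA.
0x043FF1CA = 71299530.

71299530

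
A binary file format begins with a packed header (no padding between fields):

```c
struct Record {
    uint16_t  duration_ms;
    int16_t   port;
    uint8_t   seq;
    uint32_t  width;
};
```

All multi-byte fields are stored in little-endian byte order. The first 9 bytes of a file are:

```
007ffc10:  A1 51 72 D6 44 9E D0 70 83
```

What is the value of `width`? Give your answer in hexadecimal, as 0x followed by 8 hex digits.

`width` follows `duration_ms` (2 B), `port` (2 B), `seq` (1 B), so it starts at offset 2 + 2 + 1 = 5 and occupies 4 bytes.
Bytes at offsets 5..8: 9E D0 70 83.
In little-endian order the low byte comes first in memory.
Reassemble most-significant byte first: 83 70 D0 9E → 0x8370D09E.

0x8370D09E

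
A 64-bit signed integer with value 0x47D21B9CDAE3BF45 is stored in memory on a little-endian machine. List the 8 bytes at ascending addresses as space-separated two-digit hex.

45 BF E3 DA 9C 1B D2 47

Split into bytes (most-significant first): 47 D2 1B 9C DA E3 BF 45.
In little-endian order the low byte comes first in memory.
So at ascending addresses the bytes are 45 BF E3 DA 9C 1B D2 47.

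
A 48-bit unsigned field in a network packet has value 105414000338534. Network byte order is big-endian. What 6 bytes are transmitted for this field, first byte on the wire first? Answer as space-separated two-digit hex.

5F DF 9C 0B 66 66

105414000338534 in hexadecimal, padded to 48 bits, is 0x5FDF9C0B6666.
Split into bytes (most-significant first): 5F DF 9C 0B 66 66.
Big-endian stores the most-significant byte at the lowest address.
So the memory order matches the most-significant-first order: 5F DF 9C 0B 66 66.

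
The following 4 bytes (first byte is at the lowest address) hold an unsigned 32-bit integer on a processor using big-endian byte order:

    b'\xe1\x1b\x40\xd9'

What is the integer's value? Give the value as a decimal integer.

Big-endian: lowest address holds the most-significant byte.
The bytes are already most-significant first: 0xE11B40D9.
0xE11B40D9 = 3776659673.

3776659673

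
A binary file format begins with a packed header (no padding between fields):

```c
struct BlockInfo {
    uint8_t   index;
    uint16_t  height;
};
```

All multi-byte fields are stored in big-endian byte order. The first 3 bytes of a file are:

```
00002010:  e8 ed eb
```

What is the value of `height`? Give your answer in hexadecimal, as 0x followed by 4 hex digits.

`height` follows `index` (1 byte), so it starts at byte offset 1 and occupies 2 bytes.
Bytes at offsets 1..2: ED EB.
Big-endian: lowest address holds the most-significant byte.
The bytes are already most-significant first: 0xEDEB.

0xEDEB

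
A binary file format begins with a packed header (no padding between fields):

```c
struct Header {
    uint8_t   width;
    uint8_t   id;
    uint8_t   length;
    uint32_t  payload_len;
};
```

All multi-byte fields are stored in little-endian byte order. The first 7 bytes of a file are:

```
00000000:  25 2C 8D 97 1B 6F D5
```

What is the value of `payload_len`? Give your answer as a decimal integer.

`payload_len` follows `width` (1 B), `id` (1 B), `length` (1 B), so it starts at offset 1 + 1 + 1 = 3 and occupies 4 bytes.
Bytes at offsets 3..6: 97 1B 6F D5.
Little-endian stores the least-significant byte at the lowest address.
Reassemble most-significant byte first: D5 6F 1B 97 → 0xD56F1B97.
0xD56F1B97 = 3580828567.

3580828567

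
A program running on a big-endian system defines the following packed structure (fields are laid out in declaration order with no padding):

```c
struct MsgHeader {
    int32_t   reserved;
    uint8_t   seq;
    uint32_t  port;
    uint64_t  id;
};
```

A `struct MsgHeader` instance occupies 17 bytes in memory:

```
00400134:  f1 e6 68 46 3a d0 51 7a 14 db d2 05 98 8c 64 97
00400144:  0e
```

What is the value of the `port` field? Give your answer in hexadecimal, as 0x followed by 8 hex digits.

`port` follows `reserved` (4 B), `seq` (1 B), so it starts at offset 4 + 1 = 5 and occupies 4 bytes.
Bytes at offsets 5..8: D0 51 7A 14.
In big-endian order the high byte comes first in memory.
The bytes are already most-significant first: 0xD0517A14.

0xD0517A14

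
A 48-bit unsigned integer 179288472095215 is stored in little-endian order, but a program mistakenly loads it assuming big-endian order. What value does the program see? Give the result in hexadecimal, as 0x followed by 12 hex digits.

0xEF09B1D90FA3

179288472095215 in 48-bit hexadecimal is 0xA30FD9B109EF.
Stored little-endian, the bytes at ascending addresses are EF 09 B1 D9 0F A3.
Read back as big-endian, the last byte is least significant, giving 0xEF09B1D90FA3.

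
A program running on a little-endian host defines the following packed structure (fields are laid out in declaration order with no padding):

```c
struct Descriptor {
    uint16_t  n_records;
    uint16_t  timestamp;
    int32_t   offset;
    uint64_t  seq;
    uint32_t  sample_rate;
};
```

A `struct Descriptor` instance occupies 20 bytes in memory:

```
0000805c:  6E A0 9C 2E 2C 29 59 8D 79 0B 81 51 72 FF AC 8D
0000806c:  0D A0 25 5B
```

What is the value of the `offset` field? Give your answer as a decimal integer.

-1923536596

`offset` follows `n_records` (2 B), `timestamp` (2 B), so it starts at offset 2 + 2 = 4 and occupies 4 bytes.
Bytes at offsets 4..7: 2C 29 59 8D.
Little-endian: lowest address holds the least-significant byte.
Reassemble most-significant byte first: 8D 59 29 2C → 0x8D59292C.
Top bit is set, so as a signed 32-bit value this is 0x8D59292C − 2^32 = -1923536596.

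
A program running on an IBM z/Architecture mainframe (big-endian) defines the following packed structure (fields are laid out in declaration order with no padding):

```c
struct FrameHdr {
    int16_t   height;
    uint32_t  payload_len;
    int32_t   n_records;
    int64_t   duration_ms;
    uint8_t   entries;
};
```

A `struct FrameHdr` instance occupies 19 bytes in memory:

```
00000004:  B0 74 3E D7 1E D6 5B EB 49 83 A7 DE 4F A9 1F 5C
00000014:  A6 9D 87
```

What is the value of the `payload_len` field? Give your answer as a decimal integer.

`payload_len` follows `height` (2 bytes), so it starts at byte offset 2 and occupies 4 bytes.
Bytes at offsets 2..5: 3E D7 1E D6.
Big-endian stores the most-significant byte at the lowest address.
The bytes are already most-significant first: 0x3ED71ED6.
0x3ED71ED6 = 1054285526.

1054285526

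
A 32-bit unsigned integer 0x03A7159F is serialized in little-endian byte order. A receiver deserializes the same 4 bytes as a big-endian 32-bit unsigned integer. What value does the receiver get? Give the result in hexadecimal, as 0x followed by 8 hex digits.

0x9F15A703

Stored little-endian, the bytes at ascending addresses are 9F 15 A7 03.
Read back as big-endian, the last byte is least significant, giving 0x9F15A703.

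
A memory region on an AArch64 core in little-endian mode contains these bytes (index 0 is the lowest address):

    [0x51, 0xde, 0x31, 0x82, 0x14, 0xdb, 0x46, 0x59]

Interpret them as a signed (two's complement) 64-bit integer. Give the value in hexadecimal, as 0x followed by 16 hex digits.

0x5946DB148231DE51

In little-endian order the low byte comes first in memory.
Reassemble most-significant byte first: 59 46 DB 14 82 31 DE 51 → 0x5946DB148231DE51.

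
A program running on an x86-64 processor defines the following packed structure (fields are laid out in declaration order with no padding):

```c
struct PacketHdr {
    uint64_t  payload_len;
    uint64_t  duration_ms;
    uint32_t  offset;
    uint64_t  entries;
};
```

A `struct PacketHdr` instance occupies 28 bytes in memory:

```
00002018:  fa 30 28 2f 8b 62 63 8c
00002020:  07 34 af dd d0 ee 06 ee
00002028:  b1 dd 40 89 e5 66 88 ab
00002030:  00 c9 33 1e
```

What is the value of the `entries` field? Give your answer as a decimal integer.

`entries` follows `payload_len` (8 B), `duration_ms` (8 B), `offset` (4 B), so it starts at offset 8 + 8 + 4 = 20 and occupies 8 bytes.
Bytes at offsets 20..27: E5 66 88 AB 00 C9 33 1E.
Little-endian stores the least-significant byte at the lowest address.
Reassemble most-significant byte first: 1E 33 C9 00 AB 88 66 E5 → 0x1E33C900AB8866E5.
0x1E33C900AB8866E5 = 2176304049665107685.

2176304049665107685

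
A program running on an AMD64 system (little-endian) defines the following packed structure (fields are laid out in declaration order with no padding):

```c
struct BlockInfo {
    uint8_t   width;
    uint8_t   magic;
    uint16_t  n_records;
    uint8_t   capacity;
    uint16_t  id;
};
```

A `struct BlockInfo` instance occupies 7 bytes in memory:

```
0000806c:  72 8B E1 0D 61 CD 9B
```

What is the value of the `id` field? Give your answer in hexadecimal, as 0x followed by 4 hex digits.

0x9BCD

`id` follows `width` (1 B), `magic` (1 B), `n_records` (2 B), `capacity` (1 B), so it starts at offset 1 + 1 + 2 + 1 = 5 and occupies 2 bytes.
Bytes at offsets 5..6: CD 9B.
Little-endian: lowest address holds the least-significant byte.
Reassemble most-significant byte first: 9B CD → 0x9BCD.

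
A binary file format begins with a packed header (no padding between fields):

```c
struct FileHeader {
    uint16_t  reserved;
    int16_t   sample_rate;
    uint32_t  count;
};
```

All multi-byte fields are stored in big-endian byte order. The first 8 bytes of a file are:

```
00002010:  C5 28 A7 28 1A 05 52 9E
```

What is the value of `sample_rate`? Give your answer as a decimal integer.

`sample_rate` follows `reserved` (2 bytes), so it starts at byte offset 2 and occupies 2 bytes.
Bytes at offsets 2..3: A7 28.
In big-endian order the high byte comes first in memory.
The bytes are already most-significant first: 0xA728.
Top bit is set, so as a signed 16-bit value this is 0xA728 − 2^16 = -22744.

-22744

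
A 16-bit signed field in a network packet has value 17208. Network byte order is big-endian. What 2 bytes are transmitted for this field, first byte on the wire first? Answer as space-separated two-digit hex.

17208 in hexadecimal, padded to 16 bits, is 0x4338.
Split into bytes (most-significant first): 43 38.
Big-endian stores the most-significant byte at the lowest address.
So the memory order matches the most-significant-first order: 43 38.

43 38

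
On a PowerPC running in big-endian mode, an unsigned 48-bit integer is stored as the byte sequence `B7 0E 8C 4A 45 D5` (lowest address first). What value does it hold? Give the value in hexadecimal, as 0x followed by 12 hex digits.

Big-endian stores the most-significant byte at the lowest address.
The bytes are already most-significant first: 0xB70E8C4A45D5.

0xB70E8C4A45D5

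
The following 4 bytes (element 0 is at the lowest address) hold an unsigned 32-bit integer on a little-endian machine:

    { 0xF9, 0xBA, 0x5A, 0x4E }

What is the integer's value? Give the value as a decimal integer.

Little-endian stores the least-significant byte at the lowest address.
Reassemble most-significant byte first: 4E 5A BA F9 → 0x4E5ABAF9.
0x4E5ABAF9 = 1314568953.

1314568953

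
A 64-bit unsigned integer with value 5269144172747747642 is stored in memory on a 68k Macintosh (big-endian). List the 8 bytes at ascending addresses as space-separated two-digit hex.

49 1F C2 B5 3E F2 F1 3A

5269144172747747642 in hexadecimal, padded to 64 bits, is 0x491FC2B53EF2F13A.
Split into bytes (most-significant first): 49 1F C2 B5 3E F2 F1 3A.
In big-endian order the high byte comes first in memory.
So the memory order matches the most-significant-first order: 49 1F C2 B5 3E F2 F1 3A.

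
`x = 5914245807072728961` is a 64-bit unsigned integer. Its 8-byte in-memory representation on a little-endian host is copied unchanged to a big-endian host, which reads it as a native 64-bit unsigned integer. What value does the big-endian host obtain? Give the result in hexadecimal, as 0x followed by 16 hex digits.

0x81D7E9FC399F1352

5914245807072728961 in 64-bit hexadecimal is 0x52139F39FCE9D781.
Stored little-endian, the bytes at ascending addresses are 81 D7 E9 FC 39 9F 13 52.
Read back as big-endian, the last byte is least significant, giving 0x81D7E9FC399F1352.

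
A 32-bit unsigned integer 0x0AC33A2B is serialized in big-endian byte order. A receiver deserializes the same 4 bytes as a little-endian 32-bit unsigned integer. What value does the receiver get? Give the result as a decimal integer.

725271306

Stored big-endian, the bytes at ascending addresses are 0A C3 3A 2B.
Read back as little-endian, the first byte is least significant, giving 0x2B3AC30A.
0x2B3AC30A = 725271306.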